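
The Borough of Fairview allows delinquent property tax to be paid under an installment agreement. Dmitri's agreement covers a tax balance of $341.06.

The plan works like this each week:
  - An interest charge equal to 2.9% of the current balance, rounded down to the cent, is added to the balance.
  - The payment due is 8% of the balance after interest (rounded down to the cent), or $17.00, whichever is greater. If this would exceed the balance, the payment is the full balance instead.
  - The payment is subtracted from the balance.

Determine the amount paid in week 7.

Week 1: $341.06 +$9.89 interest = $350.95; pay $28.07 → $322.88
Week 2: $322.88 +$9.36 interest = $332.24; pay $26.57 → $305.67
Week 3: $305.67 +$8.86 interest = $314.53; pay $25.16 → $289.37
Week 4: $289.37 +$8.39 interest = $297.76; pay $23.82 → $273.94
Week 5: $273.94 +$7.94 interest = $281.88; pay $22.55 → $259.33
Week 6: $259.33 +$7.52 interest = $266.85; pay $21.34 → $245.51
Week 7: $245.51 +$7.11 interest = $252.62; pay $20.20 → $232.42

$20.20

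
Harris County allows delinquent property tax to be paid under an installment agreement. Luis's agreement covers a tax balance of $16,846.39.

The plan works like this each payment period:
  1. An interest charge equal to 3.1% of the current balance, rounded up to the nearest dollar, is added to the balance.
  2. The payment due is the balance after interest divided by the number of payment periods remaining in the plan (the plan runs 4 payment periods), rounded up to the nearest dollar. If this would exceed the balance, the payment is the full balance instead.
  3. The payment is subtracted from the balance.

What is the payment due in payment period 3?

$4,616.00

Payment period 1: $16,846.39 +$523.00 interest = $17,369.39; pay $4,343.00 → $13,026.39
Payment period 2: $13,026.39 +$404.00 interest = $13,430.39; pay $4,477.00 → $8,953.39
Payment period 3: $8,953.39 +$278.00 interest = $9,231.39; pay $4,616.00 → $4,615.39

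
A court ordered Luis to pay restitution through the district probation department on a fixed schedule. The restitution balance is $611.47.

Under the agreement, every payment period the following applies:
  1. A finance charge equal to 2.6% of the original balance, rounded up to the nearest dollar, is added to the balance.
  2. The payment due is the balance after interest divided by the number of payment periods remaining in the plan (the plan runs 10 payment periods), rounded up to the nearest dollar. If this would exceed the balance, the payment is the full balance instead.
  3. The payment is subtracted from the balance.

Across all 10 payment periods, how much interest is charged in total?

$160.00

Payment period 1: opening $611.47; interest $16.00 → $627.47; payment $63.00; balance $564.47
Payment period 2: opening $564.47; interest $16.00 → $580.47; payment $65.00; balance $515.47
Payment period 3: opening $515.47; interest $16.00 → $531.47; payment $67.00; balance $464.47
Payment period 4: opening $464.47; interest $16.00 → $480.47; payment $69.00; balance $411.47
Payment period 5: opening $411.47; interest $16.00 → $427.47; payment $72.00; balance $355.47
Payment period 6: opening $355.47; interest $16.00 → $371.47; payment $75.00; balance $296.47
Payment period 7: opening $296.47; interest $16.00 → $312.47; payment $79.00; balance $233.47
Payment period 8: opening $233.47; interest $16.00 → $249.47; payment $84.00; balance $165.47
Payment period 9: opening $165.47; interest $16.00 → $181.47; payment $91.00; balance $90.47
Payment period 10: opening $90.47; interest $16.00 → $106.47; payment $106.47; balance $0.00
Total interest: $16.00 + $16.00 + $16.00 + $16.00 + $16.00 + $16.00 + $16.00 + $16.00 + $16.00 + $16.00 = $160.00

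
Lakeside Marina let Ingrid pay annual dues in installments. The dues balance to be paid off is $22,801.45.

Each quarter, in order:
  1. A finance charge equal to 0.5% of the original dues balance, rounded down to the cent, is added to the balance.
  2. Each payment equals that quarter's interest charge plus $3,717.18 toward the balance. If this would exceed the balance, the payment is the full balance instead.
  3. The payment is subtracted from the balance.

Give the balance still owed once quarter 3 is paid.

Quarter 1: $22,801.45 +$114.00 interest = $22,915.45; pay $3,831.18 → $19,084.27
Quarter 2: $19,084.27 +$114.00 interest = $19,198.27; pay $3,831.18 → $15,367.09
Quarter 3: $15,367.09 +$114.00 interest = $15,481.09; pay $3,831.18 → $11,649.91

$11,649.91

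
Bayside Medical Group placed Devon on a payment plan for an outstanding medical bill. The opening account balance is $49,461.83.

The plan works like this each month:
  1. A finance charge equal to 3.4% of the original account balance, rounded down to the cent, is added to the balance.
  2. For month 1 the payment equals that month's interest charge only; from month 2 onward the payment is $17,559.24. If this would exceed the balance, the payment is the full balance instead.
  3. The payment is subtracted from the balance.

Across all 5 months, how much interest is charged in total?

$8,408.50

Month 1: opening $49,461.83; interest $1,681.70 → $51,143.53; payment $1,681.70; balance $49,461.83
Month 2: opening $49,461.83; interest $1,681.70 → $51,143.53; payment $17,559.24; balance $33,584.29
Month 3: opening $33,584.29; interest $1,681.70 → $35,265.99; payment $17,559.24; balance $17,706.75
Month 4: opening $17,706.75; interest $1,681.70 → $19,388.45; payment $17,559.24; balance $1,829.21
Month 5: opening $1,829.21; interest $1,681.70 → $3,510.91; payment $3,510.91; balance $0.00
Total interest: $1,681.70 + $1,681.70 + $1,681.70 + $1,681.70 + $1,681.70 = $8,408.50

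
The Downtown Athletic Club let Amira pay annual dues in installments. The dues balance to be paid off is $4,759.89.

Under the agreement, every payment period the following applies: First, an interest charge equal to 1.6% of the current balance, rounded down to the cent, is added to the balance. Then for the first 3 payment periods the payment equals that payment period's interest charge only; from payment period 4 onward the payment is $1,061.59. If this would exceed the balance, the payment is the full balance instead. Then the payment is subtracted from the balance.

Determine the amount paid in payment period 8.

# | Opening | Interest | Payment | End bal
1 | $4,759.89 | $76.15 | $76.15 | $4,759.89
2 | $4,759.89 | $76.15 | $76.15 | $4,759.89
3 | $4,759.89 | $76.15 | $76.15 | $4,759.89
4 | $4,759.89 | $76.15 | $1,061.59 | $3,774.45
5 | $3,774.45 | $60.39 | $1,061.59 | $2,773.25
6 | $2,773.25 | $44.37 | $1,061.59 | $1,756.03
7 | $1,756.03 | $28.09 | $1,061.59 | $722.53
8 | $722.53 | $11.56 | $734.09 | $0.00

$734.09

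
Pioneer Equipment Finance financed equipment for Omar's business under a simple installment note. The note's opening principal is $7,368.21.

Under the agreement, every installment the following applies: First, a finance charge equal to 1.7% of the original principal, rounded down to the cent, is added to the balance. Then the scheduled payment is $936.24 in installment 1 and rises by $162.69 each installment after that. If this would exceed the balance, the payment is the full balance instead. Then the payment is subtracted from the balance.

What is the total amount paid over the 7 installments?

$8,244.96

# | Opening | Interest | Payment | End bal
1 | $7,368.21 | $125.25 | $936.24 | $6,557.22
2 | $6,557.22 | $125.25 | $1,098.93 | $5,583.54
3 | $5,583.54 | $125.25 | $1,261.62 | $4,447.17
4 | $4,447.17 | $125.25 | $1,424.31 | $3,148.11
5 | $3,148.11 | $125.25 | $1,587.00 | $1,686.36
6 | $1,686.36 | $125.25 | $1,749.69 | $61.92
7 | $61.92 | $125.25 | $187.17 | $0.00
Total paid: $8,244.96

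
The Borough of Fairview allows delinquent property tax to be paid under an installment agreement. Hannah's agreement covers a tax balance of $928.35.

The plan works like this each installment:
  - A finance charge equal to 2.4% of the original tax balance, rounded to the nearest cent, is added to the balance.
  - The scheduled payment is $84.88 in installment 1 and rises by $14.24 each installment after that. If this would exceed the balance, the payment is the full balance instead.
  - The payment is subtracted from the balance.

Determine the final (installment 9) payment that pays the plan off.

$51.11

# | Opening | Interest | Payment | End bal
1 | $928.35 | $22.28 | $84.88 | $865.75
2 | $865.75 | $22.28 | $99.12 | $788.91
3 | $788.91 | $22.28 | $113.36 | $697.83
4 | $697.83 | $22.28 | $127.60 | $592.51
5 | $592.51 | $22.28 | $141.84 | $472.95
6 | $472.95 | $22.28 | $156.08 | $339.15
7 | $339.15 | $22.28 | $170.32 | $191.11
8 | $191.11 | $22.28 | $184.56 | $28.83
9 | $28.83 | $22.28 | $51.11 | $0.00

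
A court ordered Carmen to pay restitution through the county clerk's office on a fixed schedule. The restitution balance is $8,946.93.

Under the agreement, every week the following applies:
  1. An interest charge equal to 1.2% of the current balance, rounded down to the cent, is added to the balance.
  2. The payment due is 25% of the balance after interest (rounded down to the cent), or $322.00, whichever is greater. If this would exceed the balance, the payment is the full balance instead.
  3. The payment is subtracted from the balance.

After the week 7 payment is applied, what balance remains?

Week 1: opening $8,946.93; interest $107.36 → $9,054.29; payment $2,263.57; balance $6,790.72
Week 2: opening $6,790.72; interest $81.48 → $6,872.20; payment $1,718.05; balance $5,154.15
Week 3: opening $5,154.15; interest $61.84 → $5,215.99; payment $1,303.99; balance $3,912.00
Week 4: opening $3,912.00; interest $46.94 → $3,958.94; payment $989.73; balance $2,969.21
Week 5: opening $2,969.21; interest $35.63 → $3,004.84; payment $751.21; balance $2,253.63
Week 6: opening $2,253.63; interest $27.04 → $2,280.67; payment $570.16; balance $1,710.51
Week 7: opening $1,710.51; interest $20.52 → $1,731.03; payment $432.75; balance $1,298.28

$1,298.28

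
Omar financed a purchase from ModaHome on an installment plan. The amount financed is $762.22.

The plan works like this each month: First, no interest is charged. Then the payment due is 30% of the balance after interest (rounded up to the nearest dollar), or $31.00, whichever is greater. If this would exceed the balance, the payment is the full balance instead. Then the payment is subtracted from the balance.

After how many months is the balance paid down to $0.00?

9

Month 1: opening $762.22; payment $229.00; balance $533.22
Month 2: opening $533.22; payment $160.00; balance $373.22
Month 3: opening $373.22; payment $112.00; balance $261.22
Month 4: opening $261.22; payment $79.00; balance $182.22
Month 5: opening $182.22; payment $55.00; balance $127.22
Month 6: opening $127.22; payment $39.00; balance $88.22
Month 7: opening $88.22; payment $31.00; balance $57.22
Month 8: opening $57.22; payment $31.00; balance $26.22
Month 9: opening $26.22; payment $26.22; balance $0.00
Balance reaches $0.00 in month 9.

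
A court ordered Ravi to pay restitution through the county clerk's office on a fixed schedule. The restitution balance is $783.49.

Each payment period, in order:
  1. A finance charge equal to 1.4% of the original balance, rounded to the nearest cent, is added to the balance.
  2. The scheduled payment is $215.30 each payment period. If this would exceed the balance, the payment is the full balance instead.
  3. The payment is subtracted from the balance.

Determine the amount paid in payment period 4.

Payment period 1: $783.49 +$10.97 interest = $794.46; pay $215.30 → $579.16
Payment period 2: $579.16 +$10.97 interest = $590.13; pay $215.30 → $374.83
Payment period 3: $374.83 +$10.97 interest = $385.80; pay $215.30 → $170.50
Payment period 4: $170.50 +$10.97 interest = $181.47; pay $181.47 → $0.00

$181.47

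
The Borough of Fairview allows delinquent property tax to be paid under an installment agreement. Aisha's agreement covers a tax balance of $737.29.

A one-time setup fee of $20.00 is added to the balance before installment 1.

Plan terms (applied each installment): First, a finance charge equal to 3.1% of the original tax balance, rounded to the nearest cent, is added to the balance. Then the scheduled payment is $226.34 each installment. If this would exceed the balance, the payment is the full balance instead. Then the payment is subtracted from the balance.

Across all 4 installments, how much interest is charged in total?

Installment 1: $757.29 +$22.86 interest = $780.15; pay $226.34 → $553.81
Installment 2: $553.81 +$22.86 interest = $576.67; pay $226.34 → $350.33
Installment 3: $350.33 +$22.86 interest = $373.19; pay $226.34 → $146.85
Installment 4: $146.85 +$22.86 interest = $169.71; pay $169.71 → $0.00
Total interest: $22.86 + $22.86 + $22.86 + $22.86 = $91.44

$91.44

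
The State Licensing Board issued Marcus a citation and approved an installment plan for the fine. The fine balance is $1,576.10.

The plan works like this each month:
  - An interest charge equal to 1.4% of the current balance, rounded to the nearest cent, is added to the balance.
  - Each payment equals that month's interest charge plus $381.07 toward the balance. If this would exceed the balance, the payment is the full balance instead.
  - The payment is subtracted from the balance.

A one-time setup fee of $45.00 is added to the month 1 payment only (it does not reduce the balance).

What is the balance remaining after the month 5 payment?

Month 1: opening $1,576.10; interest $22.07 → $1,598.17; payment $403.14 (+ $45.00 fee); balance $1,195.03
Month 2: opening $1,195.03; interest $16.73 → $1,211.76; payment $397.80; balance $813.96
Month 3: opening $813.96; interest $11.40 → $825.36; payment $392.47; balance $432.89
Month 4: opening $432.89; interest $6.06 → $438.95; payment $387.13; balance $51.82
Month 5: opening $51.82; interest $0.73 → $52.55; payment $52.55; balance $0.00

$0.00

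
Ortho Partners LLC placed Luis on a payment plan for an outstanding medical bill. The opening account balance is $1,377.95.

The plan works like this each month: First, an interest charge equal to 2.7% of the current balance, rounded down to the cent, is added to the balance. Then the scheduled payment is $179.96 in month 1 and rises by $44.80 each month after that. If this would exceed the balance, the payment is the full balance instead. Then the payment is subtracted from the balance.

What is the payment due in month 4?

$314.36

# | Opening | Interest | Payment | End bal
1 | $1,377.95 | $37.20 | $179.96 | $1,235.19
2 | $1,235.19 | $33.35 | $224.76 | $1,043.78
3 | $1,043.78 | $28.18 | $269.56 | $802.40
4 | $802.40 | $21.66 | $314.36 | $509.70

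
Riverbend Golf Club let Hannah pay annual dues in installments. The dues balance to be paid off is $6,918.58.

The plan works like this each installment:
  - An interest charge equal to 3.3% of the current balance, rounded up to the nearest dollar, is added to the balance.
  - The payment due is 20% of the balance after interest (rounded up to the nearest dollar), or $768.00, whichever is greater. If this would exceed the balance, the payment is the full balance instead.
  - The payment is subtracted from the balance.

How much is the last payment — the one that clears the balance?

$462.58

Installment 1: $6,918.58 +$229.00 interest = $7,147.58; pay $1,430.00 → $5,717.58
Installment 2: $5,717.58 +$189.00 interest = $5,906.58; pay $1,182.00 → $4,724.58
Installment 3: $4,724.58 +$156.00 interest = $4,880.58; pay $977.00 → $3,903.58
Installment 4: $3,903.58 +$129.00 interest = $4,032.58; pay $807.00 → $3,225.58
Installment 5: $3,225.58 +$107.00 interest = $3,332.58; pay $768.00 → $2,564.58
Installment 6: $2,564.58 +$85.00 interest = $2,649.58; pay $768.00 → $1,881.58
Installment 7: $1,881.58 +$63.00 interest = $1,944.58; pay $768.00 → $1,176.58
Installment 8: $1,176.58 +$39.00 interest = $1,215.58; pay $768.00 → $447.58
Installment 9: $447.58 +$15.00 interest = $462.58; pay $462.58 → $0.00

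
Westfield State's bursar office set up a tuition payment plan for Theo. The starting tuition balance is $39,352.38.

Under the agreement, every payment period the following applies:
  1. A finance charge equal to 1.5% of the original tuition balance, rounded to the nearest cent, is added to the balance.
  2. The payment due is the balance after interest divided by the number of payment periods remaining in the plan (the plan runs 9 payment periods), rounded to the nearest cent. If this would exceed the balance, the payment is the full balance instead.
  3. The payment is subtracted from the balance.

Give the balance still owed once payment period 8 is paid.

$5,452.11

Payment period 1: opening $39,352.38; interest $590.29 → $39,942.67; payment $4,438.07; balance $35,504.60
Payment period 2: opening $35,504.60; interest $590.29 → $36,094.89; payment $4,511.86; balance $31,583.03
Payment period 3: opening $31,583.03; interest $590.29 → $32,173.32; payment $4,596.19; balance $27,577.13
Payment period 4: opening $27,577.13; interest $590.29 → $28,167.42; payment $4,694.57; balance $23,472.85
Payment period 5: opening $23,472.85; interest $590.29 → $24,063.14; payment $4,812.63; balance $19,250.51
Payment period 6: opening $19,250.51; interest $590.29 → $19,840.80; payment $4,960.20; balance $14,880.60
Payment period 7: opening $14,880.60; interest $590.29 → $15,470.89; payment $5,156.96; balance $10,313.93
Payment period 8: opening $10,313.93; interest $590.29 → $10,904.22; payment $5,452.11; balance $5,452.11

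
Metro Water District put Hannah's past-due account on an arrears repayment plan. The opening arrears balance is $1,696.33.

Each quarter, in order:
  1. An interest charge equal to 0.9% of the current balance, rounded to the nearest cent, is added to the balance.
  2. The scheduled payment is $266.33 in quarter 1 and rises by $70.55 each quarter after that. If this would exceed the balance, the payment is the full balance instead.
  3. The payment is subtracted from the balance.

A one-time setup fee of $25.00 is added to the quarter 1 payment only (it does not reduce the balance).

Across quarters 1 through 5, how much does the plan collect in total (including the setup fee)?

Quarter 1: $1,696.33 +$15.27 interest = $1,711.60; pay $266.33 (+ $25.00 fee) → $1,445.27
Quarter 2: $1,445.27 +$13.01 interest = $1,458.28; pay $336.88 → $1,121.40
Quarter 3: $1,121.40 +$10.09 interest = $1,131.49; pay $407.43 → $724.06
Quarter 4: $724.06 +$6.52 interest = $730.58; pay $477.98 → $252.60
Quarter 5: $252.60 +$2.27 interest = $254.87; pay $254.87 → $0.00
Total paid: $1,768.49

$1,768.49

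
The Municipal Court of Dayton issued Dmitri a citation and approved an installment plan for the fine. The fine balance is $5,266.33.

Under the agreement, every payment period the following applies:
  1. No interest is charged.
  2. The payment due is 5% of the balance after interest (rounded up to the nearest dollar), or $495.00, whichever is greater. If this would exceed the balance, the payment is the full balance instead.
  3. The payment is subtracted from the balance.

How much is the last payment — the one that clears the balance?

Payment period 1: opening $5,266.33; payment $495.00; balance $4,771.33
Payment period 2: opening $4,771.33; payment $495.00; balance $4,276.33
Payment period 3: opening $4,276.33; payment $495.00; balance $3,781.33
Payment period 4: opening $3,781.33; payment $495.00; balance $3,286.33
Payment period 5: opening $3,286.33; payment $495.00; balance $2,791.33
Payment period 6: opening $2,791.33; payment $495.00; balance $2,296.33
Payment period 7: opening $2,296.33; payment $495.00; balance $1,801.33
Payment period 8: opening $1,801.33; payment $495.00; balance $1,306.33
Payment period 9: opening $1,306.33; payment $495.00; balance $811.33
Payment period 10: opening $811.33; payment $495.00; balance $316.33
Payment period 11: opening $316.33; payment $316.33; balance $0.00

$316.33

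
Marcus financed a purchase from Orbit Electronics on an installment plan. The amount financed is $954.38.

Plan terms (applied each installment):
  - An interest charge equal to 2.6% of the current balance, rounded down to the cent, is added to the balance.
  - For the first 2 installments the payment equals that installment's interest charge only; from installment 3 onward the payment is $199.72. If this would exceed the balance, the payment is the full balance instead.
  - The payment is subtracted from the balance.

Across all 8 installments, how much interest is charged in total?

Installment 1: $954.38 +$24.81 interest = $979.19; pay $24.81 → $954.38
Installment 2: $954.38 +$24.81 interest = $979.19; pay $24.81 → $954.38
Installment 3: $954.38 +$24.81 interest = $979.19; pay $199.72 → $779.47
Installment 4: $779.47 +$20.26 interest = $799.73; pay $199.72 → $600.01
Installment 5: $600.01 +$15.60 interest = $615.61; pay $199.72 → $415.89
Installment 6: $415.89 +$10.81 interest = $426.70; pay $199.72 → $226.98
Installment 7: $226.98 +$5.90 interest = $232.88; pay $199.72 → $33.16
Installment 8: $33.16 +$0.86 interest = $34.02; pay $34.02 → $0.00
Total interest: $24.81 + $24.81 + $24.81 + $20.26 + $15.60 + $10.81 + $5.90 + $0.86 = $127.86

$127.86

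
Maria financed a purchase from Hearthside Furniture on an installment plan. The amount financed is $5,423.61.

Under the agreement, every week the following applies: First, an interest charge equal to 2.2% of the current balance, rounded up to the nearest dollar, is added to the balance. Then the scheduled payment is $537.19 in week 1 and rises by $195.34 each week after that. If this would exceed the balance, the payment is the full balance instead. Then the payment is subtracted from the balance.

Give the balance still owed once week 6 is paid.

# | Opening | Interest | Payment | End bal
1 | $5,423.61 | $120.00 | $537.19 | $5,006.42
2 | $5,006.42 | $111.00 | $732.53 | $4,384.89
3 | $4,384.89 | $97.00 | $927.87 | $3,554.02
4 | $3,554.02 | $79.00 | $1,123.21 | $2,509.81
5 | $2,509.81 | $56.00 | $1,318.55 | $1,247.26
6 | $1,247.26 | $28.00 | $1,275.26 | $0.00

$0.00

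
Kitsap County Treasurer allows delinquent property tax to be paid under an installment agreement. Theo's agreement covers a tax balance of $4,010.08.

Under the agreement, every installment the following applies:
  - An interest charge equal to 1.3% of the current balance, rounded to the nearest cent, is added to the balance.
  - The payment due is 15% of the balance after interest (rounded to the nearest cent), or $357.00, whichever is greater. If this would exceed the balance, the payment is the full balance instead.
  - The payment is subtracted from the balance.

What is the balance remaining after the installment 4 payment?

$2,204.28

# | Opening | Interest | Payment | End bal
1 | $4,010.08 | $52.13 | $609.33 | $3,452.88
2 | $3,452.88 | $44.89 | $524.67 | $2,973.10
3 | $2,973.10 | $38.65 | $451.76 | $2,559.99
4 | $2,559.99 | $33.28 | $388.99 | $2,204.28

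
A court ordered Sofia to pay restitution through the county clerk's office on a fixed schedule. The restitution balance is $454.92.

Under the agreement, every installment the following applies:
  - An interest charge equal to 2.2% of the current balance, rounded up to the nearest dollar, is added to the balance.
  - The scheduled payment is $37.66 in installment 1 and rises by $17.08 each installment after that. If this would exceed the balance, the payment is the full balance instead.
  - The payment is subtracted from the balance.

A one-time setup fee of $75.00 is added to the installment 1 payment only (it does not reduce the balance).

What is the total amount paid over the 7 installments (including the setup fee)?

# | Opening | Interest | Payment | Fee | End bal
1 | $454.92 | $11.00 | $37.66 | $75.00 | $428.26
2 | $428.26 | $10.00 | $54.74 | — | $383.52
3 | $383.52 | $9.00 | $71.82 | — | $320.70
4 | $320.70 | $8.00 | $88.90 | — | $239.80
5 | $239.80 | $6.00 | $105.98 | — | $139.82
6 | $139.82 | $4.00 | $123.06 | — | $20.76
7 | $20.76 | $1.00 | $21.76 | — | $0.00
Total paid: $578.92

$578.92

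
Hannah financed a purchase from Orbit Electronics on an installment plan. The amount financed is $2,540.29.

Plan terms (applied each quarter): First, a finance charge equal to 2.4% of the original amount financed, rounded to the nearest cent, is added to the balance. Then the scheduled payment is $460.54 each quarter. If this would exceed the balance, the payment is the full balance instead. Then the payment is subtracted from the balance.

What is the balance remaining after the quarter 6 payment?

Quarter 1: opening $2,540.29; interest $60.97 → $2,601.26; payment $460.54; balance $2,140.72
Quarter 2: opening $2,140.72; interest $60.97 → $2,201.69; payment $460.54; balance $1,741.15
Quarter 3: opening $1,741.15; interest $60.97 → $1,802.12; payment $460.54; balance $1,341.58
Quarter 4: opening $1,341.58; interest $60.97 → $1,402.55; payment $460.54; balance $942.01
Quarter 5: opening $942.01; interest $60.97 → $1,002.98; payment $460.54; balance $542.44
Quarter 6: opening $542.44; interest $60.97 → $603.41; payment $460.54; balance $142.87

$142.87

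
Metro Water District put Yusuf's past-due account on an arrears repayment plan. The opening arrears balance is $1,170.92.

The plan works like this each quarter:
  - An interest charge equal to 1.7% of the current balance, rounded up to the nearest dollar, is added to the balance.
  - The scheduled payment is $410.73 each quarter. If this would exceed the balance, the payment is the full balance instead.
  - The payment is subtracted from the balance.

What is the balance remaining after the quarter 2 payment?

$383.46

Quarter 1: opening $1,170.92; interest $20.00 → $1,190.92; payment $410.73; balance $780.19
Quarter 2: opening $780.19; interest $14.00 → $794.19; payment $410.73; balance $383.46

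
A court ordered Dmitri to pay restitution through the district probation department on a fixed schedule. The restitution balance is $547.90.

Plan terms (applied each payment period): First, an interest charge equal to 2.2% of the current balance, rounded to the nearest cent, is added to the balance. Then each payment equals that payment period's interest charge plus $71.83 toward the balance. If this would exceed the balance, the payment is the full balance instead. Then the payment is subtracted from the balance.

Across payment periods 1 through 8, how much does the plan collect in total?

Payment period 1: $547.90 +$12.05 interest = $559.95; pay $83.88 → $476.07
Payment period 2: $476.07 +$10.47 interest = $486.54; pay $82.30 → $404.24
Payment period 3: $404.24 +$8.89 interest = $413.13; pay $80.72 → $332.41
Payment period 4: $332.41 +$7.31 interest = $339.72; pay $79.14 → $260.58
Payment period 5: $260.58 +$5.73 interest = $266.31; pay $77.56 → $188.75
Payment period 6: $188.75 +$4.15 interest = $192.90; pay $75.98 → $116.92
Payment period 7: $116.92 +$2.57 interest = $119.49; pay $74.40 → $45.09
Payment period 8: $45.09 +$0.99 interest = $46.08; pay $46.08 → $0.00
Total paid: $600.06

$600.06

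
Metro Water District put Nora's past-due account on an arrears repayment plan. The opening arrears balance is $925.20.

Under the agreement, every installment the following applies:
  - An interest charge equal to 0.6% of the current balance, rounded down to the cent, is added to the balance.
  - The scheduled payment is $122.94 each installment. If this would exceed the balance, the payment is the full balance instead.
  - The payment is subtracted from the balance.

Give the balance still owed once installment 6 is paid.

$210.18

Installment 1: opening $925.20; interest $5.55 → $930.75; payment $122.94; balance $807.81
Installment 2: opening $807.81; interest $4.84 → $812.65; payment $122.94; balance $689.71
Installment 3: opening $689.71; interest $4.13 → $693.84; payment $122.94; balance $570.90
Installment 4: opening $570.90; interest $3.42 → $574.32; payment $122.94; balance $451.38
Installment 5: opening $451.38; interest $2.70 → $454.08; payment $122.94; balance $331.14
Installment 6: opening $331.14; interest $1.98 → $333.12; payment $122.94; balance $210.18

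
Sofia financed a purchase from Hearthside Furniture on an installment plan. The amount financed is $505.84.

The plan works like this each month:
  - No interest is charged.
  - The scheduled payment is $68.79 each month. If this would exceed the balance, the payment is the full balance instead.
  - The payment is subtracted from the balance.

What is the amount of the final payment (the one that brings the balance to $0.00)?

# | Opening | Payment | End bal
1 | $505.84 | $68.79 | $437.05
2 | $437.05 | $68.79 | $368.26
3 | $368.26 | $68.79 | $299.47
4 | $299.47 | $68.79 | $230.68
5 | $230.68 | $68.79 | $161.89
6 | $161.89 | $68.79 | $93.10
7 | $93.10 | $68.79 | $24.31
8 | $24.31 | $24.31 | $0.00

$24.31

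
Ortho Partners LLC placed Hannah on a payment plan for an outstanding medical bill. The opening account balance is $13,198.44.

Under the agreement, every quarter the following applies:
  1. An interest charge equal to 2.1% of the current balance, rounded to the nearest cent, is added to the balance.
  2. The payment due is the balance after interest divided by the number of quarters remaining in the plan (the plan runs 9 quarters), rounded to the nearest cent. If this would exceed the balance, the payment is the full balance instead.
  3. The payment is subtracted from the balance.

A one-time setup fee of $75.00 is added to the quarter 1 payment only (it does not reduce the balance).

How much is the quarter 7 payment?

# | Opening | Interest | Payment | Fee | End bal
1 | $13,198.44 | $277.17 | $1,497.29 | $75.00 | $11,978.32
2 | $11,978.32 | $251.54 | $1,528.73 | — | $10,701.13
3 | $10,701.13 | $224.72 | $1,560.84 | — | $9,365.01
4 | $9,365.01 | $196.67 | $1,593.61 | — | $7,968.07
5 | $7,968.07 | $167.33 | $1,627.08 | — | $6,508.32
6 | $6,508.32 | $136.67 | $1,661.25 | — | $4,983.74
7 | $4,983.74 | $104.66 | $1,696.13 | — | $3,392.27

$1,696.13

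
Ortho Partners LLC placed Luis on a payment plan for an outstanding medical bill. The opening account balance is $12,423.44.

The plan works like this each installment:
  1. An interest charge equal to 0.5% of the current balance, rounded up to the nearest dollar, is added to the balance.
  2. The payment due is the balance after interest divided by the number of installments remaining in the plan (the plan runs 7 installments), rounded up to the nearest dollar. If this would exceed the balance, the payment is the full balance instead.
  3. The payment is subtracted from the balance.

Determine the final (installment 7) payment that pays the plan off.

$1,838.44

Installment 1: $12,423.44 +$63.00 interest = $12,486.44; pay $1,784.00 → $10,702.44
Installment 2: $10,702.44 +$54.00 interest = $10,756.44; pay $1,793.00 → $8,963.44
Installment 3: $8,963.44 +$45.00 interest = $9,008.44; pay $1,802.00 → $7,206.44
Installment 4: $7,206.44 +$37.00 interest = $7,243.44; pay $1,811.00 → $5,432.44
Installment 5: $5,432.44 +$28.00 interest = $5,460.44; pay $1,821.00 → $3,639.44
Installment 6: $3,639.44 +$19.00 interest = $3,658.44; pay $1,830.00 → $1,828.44
Installment 7: $1,828.44 +$10.00 interest = $1,838.44; pay $1,838.44 → $0.00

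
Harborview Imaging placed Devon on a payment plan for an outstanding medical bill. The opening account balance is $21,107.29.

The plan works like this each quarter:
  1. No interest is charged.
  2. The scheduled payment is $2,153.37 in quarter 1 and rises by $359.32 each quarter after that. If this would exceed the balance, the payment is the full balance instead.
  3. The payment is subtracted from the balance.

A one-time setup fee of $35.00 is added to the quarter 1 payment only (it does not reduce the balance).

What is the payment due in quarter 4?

$3,231.33

Quarter 1: opening $21,107.29; payment $2,153.37 (+ $35.00 fee); balance $18,953.92
Quarter 2: opening $18,953.92; payment $2,512.69; balance $16,441.23
Quarter 3: opening $16,441.23; payment $2,872.01; balance $13,569.22
Quarter 4: opening $13,569.22; payment $3,231.33; balance $10,337.89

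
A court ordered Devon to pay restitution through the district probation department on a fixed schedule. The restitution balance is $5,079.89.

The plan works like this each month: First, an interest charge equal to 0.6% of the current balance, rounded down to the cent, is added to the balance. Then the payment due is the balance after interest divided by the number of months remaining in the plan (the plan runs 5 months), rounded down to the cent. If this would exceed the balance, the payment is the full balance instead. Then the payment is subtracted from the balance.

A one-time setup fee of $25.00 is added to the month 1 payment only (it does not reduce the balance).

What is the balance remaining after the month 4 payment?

$1,040.58

Month 1: opening $5,079.89; interest $30.47 → $5,110.36; payment $1,022.07 (+ $25.00 fee); balance $4,088.29
Month 2: opening $4,088.29; interest $24.52 → $4,112.81; payment $1,028.20; balance $3,084.61
Month 3: opening $3,084.61; interest $18.50 → $3,103.11; payment $1,034.37; balance $2,068.74
Month 4: opening $2,068.74; interest $12.41 → $2,081.15; payment $1,040.57; balance $1,040.58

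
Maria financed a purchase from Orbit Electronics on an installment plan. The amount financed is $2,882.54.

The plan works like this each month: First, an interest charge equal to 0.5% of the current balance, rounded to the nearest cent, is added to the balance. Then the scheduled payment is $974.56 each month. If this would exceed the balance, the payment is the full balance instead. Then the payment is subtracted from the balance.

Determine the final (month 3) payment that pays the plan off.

Month 1: opening $2,882.54; interest $14.41 → $2,896.95; payment $974.56; balance $1,922.39
Month 2: opening $1,922.39; interest $9.61 → $1,932.00; payment $974.56; balance $957.44
Month 3: opening $957.44; interest $4.79 → $962.23; payment $962.23; balance $0.00

$962.23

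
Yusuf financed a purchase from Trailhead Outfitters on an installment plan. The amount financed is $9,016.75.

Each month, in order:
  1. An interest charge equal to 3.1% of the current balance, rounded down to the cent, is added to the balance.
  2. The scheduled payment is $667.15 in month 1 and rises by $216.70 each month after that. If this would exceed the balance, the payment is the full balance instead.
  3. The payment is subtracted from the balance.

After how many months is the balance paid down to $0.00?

8

# | Opening | Interest | Payment | End bal
1 | $9,016.75 | $279.51 | $667.15 | $8,629.11
2 | $8,629.11 | $267.50 | $883.85 | $8,012.76
3 | $8,012.76 | $248.39 | $1,100.55 | $7,160.60
4 | $7,160.60 | $221.97 | $1,317.25 | $6,065.32
5 | $6,065.32 | $188.02 | $1,533.95 | $4,719.39
6 | $4,719.39 | $146.30 | $1,750.65 | $3,115.04
7 | $3,115.04 | $96.56 | $1,967.35 | $1,244.25
8 | $1,244.25 | $38.57 | $1,282.82 | $0.00
Balance reaches $0.00 in month 8.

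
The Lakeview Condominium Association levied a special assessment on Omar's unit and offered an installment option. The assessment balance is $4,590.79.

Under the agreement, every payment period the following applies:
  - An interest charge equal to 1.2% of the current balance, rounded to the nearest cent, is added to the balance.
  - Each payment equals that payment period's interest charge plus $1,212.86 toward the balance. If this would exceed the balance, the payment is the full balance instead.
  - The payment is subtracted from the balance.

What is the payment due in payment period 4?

$963.64

Payment period 1: opening $4,590.79; interest $55.09 → $4,645.88; payment $1,267.95; balance $3,377.93
Payment period 2: opening $3,377.93; interest $40.54 → $3,418.47; payment $1,253.40; balance $2,165.07
Payment period 3: opening $2,165.07; interest $25.98 → $2,191.05; payment $1,238.84; balance $952.21
Payment period 4: opening $952.21; interest $11.43 → $963.64; payment $963.64; balance $0.00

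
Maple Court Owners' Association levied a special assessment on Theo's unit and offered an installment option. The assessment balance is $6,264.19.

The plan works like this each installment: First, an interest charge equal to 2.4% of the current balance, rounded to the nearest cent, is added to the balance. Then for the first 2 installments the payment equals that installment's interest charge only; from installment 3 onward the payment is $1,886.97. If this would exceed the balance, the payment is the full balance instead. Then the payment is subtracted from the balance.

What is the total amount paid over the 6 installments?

Installment 1: opening $6,264.19; interest $150.34 → $6,414.53; payment $150.34; balance $6,264.19
Installment 2: opening $6,264.19; interest $150.34 → $6,414.53; payment $150.34; balance $6,264.19
Installment 3: opening $6,264.19; interest $150.34 → $6,414.53; payment $1,886.97; balance $4,527.56
Installment 4: opening $4,527.56; interest $108.66 → $4,636.22; payment $1,886.97; balance $2,749.25
Installment 5: opening $2,749.25; interest $65.98 → $2,815.23; payment $1,886.97; balance $928.26
Installment 6: opening $928.26; interest $22.28 → $950.54; payment $950.54; balance $0.00
Total paid: $6,912.13

$6,912.13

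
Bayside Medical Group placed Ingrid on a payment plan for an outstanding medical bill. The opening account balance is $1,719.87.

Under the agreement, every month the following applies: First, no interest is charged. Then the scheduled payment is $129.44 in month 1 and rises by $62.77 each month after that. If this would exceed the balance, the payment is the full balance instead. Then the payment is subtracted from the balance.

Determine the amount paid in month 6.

$443.29

# | Opening | Payment | End bal
1 | $1,719.87 | $129.44 | $1,590.43
2 | $1,590.43 | $192.21 | $1,398.22
3 | $1,398.22 | $254.98 | $1,143.24
4 | $1,143.24 | $317.75 | $825.49
5 | $825.49 | $380.52 | $444.97
6 | $444.97 | $443.29 | $1.68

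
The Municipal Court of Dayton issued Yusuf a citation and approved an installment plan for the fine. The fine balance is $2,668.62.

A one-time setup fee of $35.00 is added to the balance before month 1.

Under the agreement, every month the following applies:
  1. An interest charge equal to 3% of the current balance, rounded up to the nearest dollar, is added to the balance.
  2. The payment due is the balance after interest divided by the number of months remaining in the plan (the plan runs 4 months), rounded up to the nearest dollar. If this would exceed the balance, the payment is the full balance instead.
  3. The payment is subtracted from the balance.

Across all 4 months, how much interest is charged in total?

Month 1: $2,703.62 +$82.00 interest = $2,785.62; pay $697.00 → $2,088.62
Month 2: $2,088.62 +$63.00 interest = $2,151.62; pay $718.00 → $1,433.62
Month 3: $1,433.62 +$44.00 interest = $1,477.62; pay $739.00 → $738.62
Month 4: $738.62 +$23.00 interest = $761.62; pay $761.62 → $0.00
Total interest: $82.00 + $63.00 + $44.00 + $23.00 = $212.00

$212.00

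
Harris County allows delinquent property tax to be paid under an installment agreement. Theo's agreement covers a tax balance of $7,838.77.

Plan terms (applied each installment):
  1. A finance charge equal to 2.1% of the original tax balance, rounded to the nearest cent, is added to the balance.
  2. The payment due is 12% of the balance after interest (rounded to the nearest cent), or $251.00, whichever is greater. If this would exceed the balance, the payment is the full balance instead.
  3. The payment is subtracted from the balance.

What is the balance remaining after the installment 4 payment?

Installment 1: opening $7,838.77; interest $164.61 → $8,003.38; payment $960.41; balance $7,042.97
Installment 2: opening $7,042.97; interest $164.61 → $7,207.58; payment $864.91; balance $6,342.67
Installment 3: opening $6,342.67; interest $164.61 → $6,507.28; payment $780.87; balance $5,726.41
Installment 4: opening $5,726.41; interest $164.61 → $5,891.02; payment $706.92; balance $5,184.10

$5,184.10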